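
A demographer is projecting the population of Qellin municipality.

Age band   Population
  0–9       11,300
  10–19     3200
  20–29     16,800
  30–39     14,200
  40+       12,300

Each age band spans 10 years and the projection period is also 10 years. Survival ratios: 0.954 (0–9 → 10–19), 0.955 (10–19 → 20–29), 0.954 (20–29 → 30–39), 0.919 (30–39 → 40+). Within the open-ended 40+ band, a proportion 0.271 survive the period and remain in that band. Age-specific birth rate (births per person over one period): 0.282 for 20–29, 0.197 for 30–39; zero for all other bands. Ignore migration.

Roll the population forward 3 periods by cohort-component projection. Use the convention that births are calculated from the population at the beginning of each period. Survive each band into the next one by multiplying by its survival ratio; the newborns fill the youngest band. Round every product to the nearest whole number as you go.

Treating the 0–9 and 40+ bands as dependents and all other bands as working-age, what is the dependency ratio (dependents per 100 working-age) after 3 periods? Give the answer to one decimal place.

— Period 1 —
Births: 16800 × 0.282 = 4738, 14200 × 0.197 = 2797 — total 7535
10–19: 11300 × 0.954 = 10780
20–29: 3200 × 0.955 = 3056
30–39: 16800 × 0.954 = 16027
40+: 14200 × 0.919 + 12300 × 0.271 = 13050 + 3333 = 16383
Population now: 0–9=7535, 10–19=10780, 20–29=3056, 30–39=16027, 40+=16383
— Period 2 —
Births: 3056 × 0.282 = 862, 16027 × 0.197 = 3157 — total 4019
10–19: 7535 × 0.954 = 7188
20–29: 10780 × 0.955 = 10295
30–39: 3056 × 0.954 = 2915
40+: 16027 × 0.919 + 16383 × 0.271 = 14729 + 4440 = 19169
Population now: 0–9=4019, 10–19=7188, 20–29=10295, 30–39=2915, 40+=19169
— Period 3 —
Births: 10295 × 0.282 = 2903, 2915 × 0.197 = 574 — total 3477
10–19: 4019 × 0.954 = 3834
20–29: 7188 × 0.955 = 6865
30–39: 10295 × 0.954 = 9821
40+: 2915 × 0.919 + 19169 × 0.271 = 2679 + 5195 = 7874
Population now: 0–9=3477, 10–19=3834, 20–29=6865, 30–39=9821, 40+=7874
Dependents (band 0–9 + band 40+) = 3477 + 7874 = 11351; working-age = 20520; ratio = 11351/20520 × 100 = 55.3

55.3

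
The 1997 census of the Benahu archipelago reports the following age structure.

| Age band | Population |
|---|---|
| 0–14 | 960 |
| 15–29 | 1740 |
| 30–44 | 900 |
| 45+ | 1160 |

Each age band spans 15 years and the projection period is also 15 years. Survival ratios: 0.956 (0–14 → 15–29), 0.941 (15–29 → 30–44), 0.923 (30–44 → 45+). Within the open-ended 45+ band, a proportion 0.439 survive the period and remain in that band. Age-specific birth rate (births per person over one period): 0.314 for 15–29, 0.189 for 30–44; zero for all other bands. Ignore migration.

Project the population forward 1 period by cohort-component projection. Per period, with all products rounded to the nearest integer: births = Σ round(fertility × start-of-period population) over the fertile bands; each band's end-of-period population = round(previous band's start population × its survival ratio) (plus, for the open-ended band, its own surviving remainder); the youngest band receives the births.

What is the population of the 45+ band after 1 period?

1340

Call the bands 1 to 4, youngest first.
— Period 1 —
Births: 1740 * 0.314 = 546, 900 * 0.189 = 170 → 716
Band 2: 960 * 0.956 = 918
Band 3: 1740 * 0.941 = 1637
Band 4: 900 * 0.923 + 1160 * 0.439 = 831 + 509 = 1340
Giving 716 / 918 / 1637 / 1340.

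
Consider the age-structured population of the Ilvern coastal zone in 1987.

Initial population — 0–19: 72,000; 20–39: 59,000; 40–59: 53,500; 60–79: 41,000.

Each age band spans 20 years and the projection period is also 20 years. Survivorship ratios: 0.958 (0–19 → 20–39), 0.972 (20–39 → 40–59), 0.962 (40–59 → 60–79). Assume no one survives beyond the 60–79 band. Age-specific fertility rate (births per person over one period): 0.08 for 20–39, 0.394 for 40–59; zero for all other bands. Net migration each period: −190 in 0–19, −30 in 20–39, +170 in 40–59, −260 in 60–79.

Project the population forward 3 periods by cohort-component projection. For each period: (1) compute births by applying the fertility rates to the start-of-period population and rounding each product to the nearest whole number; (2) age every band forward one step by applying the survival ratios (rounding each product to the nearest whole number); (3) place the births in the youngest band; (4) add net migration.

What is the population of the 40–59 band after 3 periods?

[period 1]
Births: 59000 × 0.08 = 4720  |  53500 × 0.394 = 21079 → 25799
20–39: 72000 × 0.958 = 68976
40–59: 59000 × 0.972 = 57348
60–79: 53500 × 0.962 = 51467
Net migration: 0–19 − 190 → 25609; 20–39 − 30 → 68946; 40–59 + 170 → 57518; 60–79 − 260 → 51207
Population now: 0–19=25609, 20–39=68946, 40–59=57518, 60–79=51207
[period 2]
Births: 68946 × 0.08 = 5516  |  57518 × 0.394 = 22662 → 28178
20–39: 25609 × 0.958 = 24533
40–59: 68946 × 0.972 = 67016
60–79: 57518 × 0.962 = 55332
Net migration: 0–19 − 190 → 27988; 20–39 − 30 → 24503; 40–59 + 170 → 67186; 60–79 − 260 → 55072
Population now: 0–19=27988, 20–39=24503, 40–59=67186, 60–79=55072
[period 3]
Births: 24503 × 0.08 = 1960  |  67186 × 0.394 = 26471 → 28431
20–39: 27988 × 0.958 = 26813
40–59: 24503 × 0.972 = 23817
60–79: 67186 × 0.962 = 64633
Net migration: 0–19 − 190 → 28241; 20–39 − 30 → 26783; 40–59 + 170 → 23987; 60–79 − 260 → 64373
Population now: 0–19=28241, 20–39=26783, 40–59=23987, 60–79=64373

23987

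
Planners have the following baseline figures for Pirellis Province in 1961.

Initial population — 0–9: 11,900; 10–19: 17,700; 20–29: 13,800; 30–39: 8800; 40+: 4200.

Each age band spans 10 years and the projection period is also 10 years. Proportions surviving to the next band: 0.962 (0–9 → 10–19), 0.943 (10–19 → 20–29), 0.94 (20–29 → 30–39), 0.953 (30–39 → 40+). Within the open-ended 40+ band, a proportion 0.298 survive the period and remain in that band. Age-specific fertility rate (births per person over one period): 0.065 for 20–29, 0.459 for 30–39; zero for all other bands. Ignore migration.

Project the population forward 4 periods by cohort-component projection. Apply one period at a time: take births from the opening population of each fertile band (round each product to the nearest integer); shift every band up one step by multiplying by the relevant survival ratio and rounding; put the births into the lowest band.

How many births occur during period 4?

Numbering the groups 1..5 from youngest to oldest:
Period 1:
Births: 13800 × 0.065 = 897, 8800 × 0.459 = 4039 → total 4936
Group 2: 11900 × 0.962 = 11448
Group 3: 17700 × 0.943 = 16691
Group 4: 13800 × 0.94 = 12972
Group 5: 8800 × 0.953 + 4200 × 0.298 = 8386 + 1252 = 9638
Giving 4936 / 11448 / 16691 / 12972 / 9638.
Period 2:
Births: 16691 × 0.065 = 1085, 12972 × 0.459 = 5954 → total 7039
Group 2: 4936 × 0.962 = 4748
Group 3: 11448 × 0.943 = 10795
Group 4: 16691 × 0.94 = 15690
Group 5: 12972 × 0.953 + 9638 × 0.298 = 12362 + 2872 = 15234
Giving 7039 / 4748 / 10795 / 15690 / 15234.
Period 3:
Births: 10795 × 0.065 = 702, 15690 × 0.459 = 7202 → total 7904
Group 2: 7039 × 0.962 = 6772
Group 3: 4748 × 0.943 = 4477
Group 4: 10795 × 0.94 = 10147
Group 5: 15690 × 0.953 + 15234 × 0.298 = 14953 + 4540 = 19493
Giving 7904 / 6772 / 4477 / 10147 / 19493.
Period 4:
Births: 4477 × 0.065 = 291, 10147 × 0.459 = 4657 → total 4948
Group 2: 7904 × 0.962 = 7604
Group 3: 6772 × 0.943 = 6386
Group 4: 4477 × 0.94 = 4208
Group 5: 10147 × 0.953 + 19493 × 0.298 = 9670 + 5809 = 15479
Giving 4948 / 7604 / 6386 / 4208 / 15479.

4948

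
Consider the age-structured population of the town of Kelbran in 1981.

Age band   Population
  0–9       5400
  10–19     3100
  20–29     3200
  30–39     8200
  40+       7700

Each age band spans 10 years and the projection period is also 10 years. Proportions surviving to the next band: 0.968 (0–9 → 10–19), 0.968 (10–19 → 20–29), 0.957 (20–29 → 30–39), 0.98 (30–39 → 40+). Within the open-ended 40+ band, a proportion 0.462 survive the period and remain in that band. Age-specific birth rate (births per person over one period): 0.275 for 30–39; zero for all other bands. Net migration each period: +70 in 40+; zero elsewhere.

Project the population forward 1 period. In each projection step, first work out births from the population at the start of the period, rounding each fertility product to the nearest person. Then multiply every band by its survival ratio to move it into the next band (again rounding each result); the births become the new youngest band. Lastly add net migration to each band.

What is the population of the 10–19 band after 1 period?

Numbering the bands 1..5 from youngest to oldest:
After projecting period 1:
Births: 8200 × 0.275 = 2255
Band 2: 5400 × 0.968 = 5227
Band 3: 3100 × 0.968 = 3001
Band 4: 3200 × 0.957 = 3062
Band 5: 8200 × 0.98 + 7700 × 0.462 = 8036 + 3557 = 11593
Net migration: Band 5 + 70 → 11663
End of period: [2255, 5227, 3001, 3062, 11663]

5227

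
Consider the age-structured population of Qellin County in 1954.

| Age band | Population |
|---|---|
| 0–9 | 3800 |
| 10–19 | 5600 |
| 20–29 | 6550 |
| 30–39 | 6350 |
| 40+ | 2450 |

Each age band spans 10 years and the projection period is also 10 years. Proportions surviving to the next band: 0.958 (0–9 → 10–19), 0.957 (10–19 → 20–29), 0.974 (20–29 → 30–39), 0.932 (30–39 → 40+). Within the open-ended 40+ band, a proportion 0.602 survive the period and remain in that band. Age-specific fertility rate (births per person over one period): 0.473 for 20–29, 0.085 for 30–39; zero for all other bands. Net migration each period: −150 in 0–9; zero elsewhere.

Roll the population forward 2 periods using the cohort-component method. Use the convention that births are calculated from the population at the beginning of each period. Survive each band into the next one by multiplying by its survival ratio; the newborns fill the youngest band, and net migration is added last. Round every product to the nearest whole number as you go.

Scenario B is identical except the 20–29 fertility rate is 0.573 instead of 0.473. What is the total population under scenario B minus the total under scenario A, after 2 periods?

After projecting period 1:
Births: 6550 * 0.473 = 3098  |  6350 * 0.085 = 540 → total 3638
10–19: 3800 * 0.958 = 3640
20–29: 5600 * 0.957 = 5359
30–39: 6550 * 0.974 = 6380
40+: 6350 * 0.932 + 2450 * 0.602 = 5918 + 1475 = 7393
Net migration: 0–9 − 150 → 3488
Population now: 0–9=3488, 10–19=3640, 20–29=5359, 30–39=6380, 40+=7393
After projecting period 2:
Births: 5359 * 0.473 = 2535  |  6380 * 0.085 = 542 → total 3077
10–19: 3488 * 0.958 = 3342
20–29: 3640 * 0.957 = 3483
30–39: 5359 * 0.974 = 5220
40+: 6380 * 0.932 + 7393 * 0.602 = 5946 + 4451 = 10397
Net migration: 0–9 − 150 → 2927
Population now: 0–9=2927, 10–19=3342, 20–29=3483, 30–39=5220, 40+=10397
Scenario A total after 2 periods: 25369
Scenario B projection —
After projecting period 1:
Births: 6550 * 0.573 = 3753  |  6350 * 0.085 = 540 → total 4293
10–19: 3800 * 0.958 = 3640
20–29: 5600 * 0.957 = 5359
30–39: 6550 * 0.974 = 6380
40+: 6350 * 0.932 + 2450 * 0.602 = 5918 + 1475 = 7393
Net migration: 0–9 − 150 → 4143
Population now: 0–9=4143, 10–19=3640, 20–29=5359, 30–39=6380, 40+=7393
After projecting period 2:
Births: 5359 * 0.573 = 3071  |  6380 * 0.085 = 542 → total 3613
10–19: 4143 * 0.958 = 3969
20–29: 3640 * 0.957 = 3483
30–39: 5359 * 0.974 = 5220
40+: 6380 * 0.932 + 7393 * 0.602 = 5946 + 4451 = 10397
Net migration: 0–9 − 150 → 3463
Population now: 0–9=3463, 10–19=3969, 20–29=3483, 30–39=5220, 40+=10397
Scenario B total after 2 periods: 26532
Difference B − A = 26532 − 25369 = 1163

1163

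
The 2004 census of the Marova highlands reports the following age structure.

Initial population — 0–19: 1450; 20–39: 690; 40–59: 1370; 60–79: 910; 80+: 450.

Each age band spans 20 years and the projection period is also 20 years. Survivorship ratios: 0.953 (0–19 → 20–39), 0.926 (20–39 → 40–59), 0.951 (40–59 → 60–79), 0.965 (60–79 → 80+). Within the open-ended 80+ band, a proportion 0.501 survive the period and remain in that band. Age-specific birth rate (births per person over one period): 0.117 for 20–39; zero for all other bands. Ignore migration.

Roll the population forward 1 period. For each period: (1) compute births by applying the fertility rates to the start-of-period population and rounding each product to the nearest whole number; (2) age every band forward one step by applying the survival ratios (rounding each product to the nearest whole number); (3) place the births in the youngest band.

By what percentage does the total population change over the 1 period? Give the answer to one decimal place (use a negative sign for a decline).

Call the bands 1 to 5, youngest first.
— Period 1 —
Births: 690 * 0.117 = 81
Band 2: 1450 * 0.953 = 1382
Band 3: 690 * 0.926 = 639
Band 4: 1370 * 0.951 = 1303
Band 5: 910 * 0.965 + 450 * 0.501 = 878 + 225 = 1103
Population now: 0–19=81, 20–39=1382, 40–59=639, 60–79=1303, 80+=1103
Total: 4870 → 4508; change = -362; percentage change = -7.4%

-7.4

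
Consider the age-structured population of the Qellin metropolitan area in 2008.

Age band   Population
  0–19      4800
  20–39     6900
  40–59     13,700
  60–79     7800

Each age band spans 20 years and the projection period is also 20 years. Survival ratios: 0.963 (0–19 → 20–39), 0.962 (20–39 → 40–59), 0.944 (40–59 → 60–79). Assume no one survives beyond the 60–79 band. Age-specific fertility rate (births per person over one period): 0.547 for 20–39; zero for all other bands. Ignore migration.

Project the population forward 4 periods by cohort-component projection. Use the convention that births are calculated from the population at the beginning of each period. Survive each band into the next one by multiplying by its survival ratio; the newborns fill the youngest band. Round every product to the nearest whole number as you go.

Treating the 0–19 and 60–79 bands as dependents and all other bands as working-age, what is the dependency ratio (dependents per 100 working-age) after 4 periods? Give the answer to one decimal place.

Numbering the bands 1..4 from youngest to oldest:
Period 1:
Births: 6900 × 0.547 = 3774
Band 2: 4800 × 0.963 = 4622
Band 3: 6900 × 0.962 = 6638
Band 4: 13700 × 0.944 = 12933
Population now: 0–19=3774, 20–39=4622, 40–59=6638, 60–79=12933
Period 2:
Births: 4622 × 0.547 = 2528
Band 2: 3774 × 0.963 = 3634
Band 3: 4622 × 0.962 = 4446
Band 4: 6638 × 0.944 = 6266
Population now: 0–19=2528, 20–39=3634, 40–59=4446, 60–79=6266
Period 3:
Births: 3634 × 0.547 = 1988
Band 2: 2528 × 0.963 = 2434
Band 3: 3634 × 0.962 = 3496
Band 4: 4446 × 0.944 = 4197
Population now: 0–19=1988, 20–39=2434, 40–59=3496, 60–79=4197
Period 4:
Births: 2434 × 0.547 = 1331
Band 2: 1988 × 0.963 = 1914
Band 3: 2434 × 0.962 = 2342
Band 4: 3496 × 0.944 = 3300
Population now: 0–19=1331, 20–39=1914, 40–59=2342, 60–79=3300
Dependents (band 0–19 + band 60–79) = 1331 + 3300 = 4631; working-age = 4256; ratio = 4631/4256 × 100 = 108.8

108.8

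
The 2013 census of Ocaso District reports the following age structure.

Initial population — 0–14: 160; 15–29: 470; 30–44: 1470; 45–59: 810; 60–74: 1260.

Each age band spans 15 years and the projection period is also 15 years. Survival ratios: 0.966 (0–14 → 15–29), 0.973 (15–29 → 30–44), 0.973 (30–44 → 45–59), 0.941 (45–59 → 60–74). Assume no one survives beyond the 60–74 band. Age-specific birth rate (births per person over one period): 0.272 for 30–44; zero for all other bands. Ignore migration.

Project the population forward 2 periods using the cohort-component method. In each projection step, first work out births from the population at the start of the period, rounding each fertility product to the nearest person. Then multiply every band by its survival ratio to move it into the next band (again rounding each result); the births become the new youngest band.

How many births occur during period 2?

Call the bands 1 to 5, youngest first.
[period 1]
Births: 1470 × 0.272 = 400
Band 2: 160 × 0.966 = 155
Band 3: 470 × 0.973 = 457
Band 4: 1470 × 0.973 = 1430
Band 5: 810 × 0.941 = 762
→ [400, 155, 457, 1430, 762]
[period 2]
Births: 457 × 0.272 = 124
Band 2: 400 × 0.966 = 386
Band 3: 155 × 0.973 = 151
Band 4: 457 × 0.973 = 445
Band 5: 1430 × 0.941 = 1346
→ [124, 386, 151, 445, 1346]

124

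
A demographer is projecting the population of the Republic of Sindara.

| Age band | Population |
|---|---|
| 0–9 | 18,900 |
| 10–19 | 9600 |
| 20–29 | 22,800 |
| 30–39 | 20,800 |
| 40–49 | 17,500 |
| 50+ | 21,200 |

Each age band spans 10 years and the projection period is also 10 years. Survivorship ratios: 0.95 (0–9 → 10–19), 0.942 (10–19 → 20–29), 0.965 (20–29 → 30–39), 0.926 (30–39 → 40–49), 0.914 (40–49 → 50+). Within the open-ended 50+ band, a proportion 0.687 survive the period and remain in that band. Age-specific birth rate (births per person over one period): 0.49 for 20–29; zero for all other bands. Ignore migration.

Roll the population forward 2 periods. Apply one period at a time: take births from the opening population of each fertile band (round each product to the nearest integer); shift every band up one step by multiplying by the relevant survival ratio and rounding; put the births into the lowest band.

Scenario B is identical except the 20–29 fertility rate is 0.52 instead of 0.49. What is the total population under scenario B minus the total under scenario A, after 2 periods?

921

Call the bands 1 to 6, youngest first.
After projecting period 1:
Births: 22800 × 0.49 = 11172
Band 2: 18900 × 0.95 = 17955
Band 3: 9600 × 0.942 = 9043
Band 4: 22800 × 0.965 = 22002
Band 5: 20800 × 0.926 = 19261
Band 6: 17500 × 0.914 + 21200 × 0.687 = 15995 + 14564 = 30559
End of period: [11172, 17955, 9043, 22002, 19261, 30559]
After projecting period 2:
Births: 9043 × 0.49 = 4431
Band 2: 11172 × 0.95 = 10613
Band 3: 17955 × 0.942 = 16914
Band 4: 9043 × 0.965 = 8726
Band 5: 22002 × 0.926 = 20374
Band 6: 19261 × 0.914 + 30559 × 0.687 = 17605 + 20994 = 38599
End of period: [4431, 10613, 16914, 8726, 20374, 38599]
Scenario A total after 2 periods: 99657
Scenario B projection —
After projecting period 1:
Births: 22800 × 0.52 = 11856
Band 2: 18900 × 0.95 = 17955
Band 3: 9600 × 0.942 = 9043
Band 4: 22800 × 0.965 = 22002
Band 5: 20800 × 0.926 = 19261
Band 6: 17500 × 0.914 + 21200 × 0.687 = 15995 + 14564 = 30559
End of period: [11856, 17955, 9043, 22002, 19261, 30559]
After projecting period 2:
Births: 9043 × 0.52 = 4702
Band 2: 11856 × 0.95 = 11263
Band 3: 17955 × 0.942 = 16914
Band 4: 9043 × 0.965 = 8726
Band 5: 22002 × 0.926 = 20374
Band 6: 19261 × 0.914 + 30559 × 0.687 = 17605 + 20994 = 38599
End of period: [4702, 11263, 16914, 8726, 20374, 38599]
Scenario B total after 2 periods: 100578
Difference B − A = 100578 − 99657 = 921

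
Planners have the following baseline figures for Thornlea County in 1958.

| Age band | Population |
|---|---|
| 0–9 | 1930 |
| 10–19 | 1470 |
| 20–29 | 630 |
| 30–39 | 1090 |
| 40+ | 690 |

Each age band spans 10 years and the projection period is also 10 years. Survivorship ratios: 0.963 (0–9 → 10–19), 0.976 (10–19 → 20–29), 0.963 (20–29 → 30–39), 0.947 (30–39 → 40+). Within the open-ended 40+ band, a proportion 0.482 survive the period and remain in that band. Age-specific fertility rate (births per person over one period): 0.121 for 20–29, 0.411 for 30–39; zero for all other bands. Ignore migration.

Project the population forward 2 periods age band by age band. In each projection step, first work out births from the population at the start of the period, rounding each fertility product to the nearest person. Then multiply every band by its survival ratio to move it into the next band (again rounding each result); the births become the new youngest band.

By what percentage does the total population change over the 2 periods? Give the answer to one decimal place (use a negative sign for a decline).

After projecting period 1:
Births: 630 × 0.121 = 76 ; 1090 × 0.411 = 448 → total 524
10–19: 1930 × 0.963 = 1859
20–29: 1470 × 0.976 = 1435
30–39: 630 × 0.963 = 607
40+: 1090 × 0.947 + 690 × 0.482 = 1032 + 333 = 1365
Population now: 0–9=524, 10–19=1859, 20–29=1435, 30–39=607, 40+=1365
After projecting period 2:
Births: 1435 × 0.121 = 174 ; 607 × 0.411 = 249 → total 423
10–19: 524 × 0.963 = 505
20–29: 1859 × 0.976 = 1814
30–39: 1435 × 0.963 = 1382
40+: 607 × 0.947 + 1365 × 0.482 = 575 + 658 = 1233
Population now: 0–9=423, 10–19=505, 20–29=1814, 30–39=1382, 40+=1233
Total: 5810 → 5357; change = -453; percentage change = -7.8%

-7.8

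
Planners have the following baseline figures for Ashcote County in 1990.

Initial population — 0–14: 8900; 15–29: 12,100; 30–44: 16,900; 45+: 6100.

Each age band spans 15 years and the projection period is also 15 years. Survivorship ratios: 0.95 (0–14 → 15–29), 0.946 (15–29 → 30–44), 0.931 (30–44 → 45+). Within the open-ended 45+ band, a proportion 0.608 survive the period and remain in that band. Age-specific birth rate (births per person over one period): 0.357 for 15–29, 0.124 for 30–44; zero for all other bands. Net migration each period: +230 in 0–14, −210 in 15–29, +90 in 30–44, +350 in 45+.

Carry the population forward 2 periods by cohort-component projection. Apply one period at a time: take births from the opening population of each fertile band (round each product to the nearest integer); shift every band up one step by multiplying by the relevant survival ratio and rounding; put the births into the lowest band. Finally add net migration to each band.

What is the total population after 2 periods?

Period 1:
Births: 12100 × 0.357 = 4320, 16900 × 0.124 = 2096 → 6416
15–29: 8900 × 0.95 = 8455
30–44: 12100 × 0.946 = 11447
45+: 16900 × 0.931 + 6100 × 0.608 = 15734 + 3709 = 19443
Net migration: 0–14 + 230 → 6646; 15–29 − 210 → 8245; 30–44 + 90 → 11537; 45+ + 350 → 19793
→ [6646, 8245, 11537, 19793]
Period 2:
Births: 8245 × 0.357 = 2943, 11537 × 0.124 = 1431 → 4374
15–29: 6646 × 0.95 = 6314
30–44: 8245 × 0.946 = 7800
45+: 11537 × 0.931 + 19793 × 0.608 = 10741 + 12034 = 22775
Net migration: 0–14 + 230 → 4604; 15–29 − 210 → 6104; 30–44 + 90 → 7890; 45+ + 350 → 23125
→ [4604, 6104, 7890, 23125]
Total after period 2: 4604 + 6104 + 7890 + 23125 = 41723

41723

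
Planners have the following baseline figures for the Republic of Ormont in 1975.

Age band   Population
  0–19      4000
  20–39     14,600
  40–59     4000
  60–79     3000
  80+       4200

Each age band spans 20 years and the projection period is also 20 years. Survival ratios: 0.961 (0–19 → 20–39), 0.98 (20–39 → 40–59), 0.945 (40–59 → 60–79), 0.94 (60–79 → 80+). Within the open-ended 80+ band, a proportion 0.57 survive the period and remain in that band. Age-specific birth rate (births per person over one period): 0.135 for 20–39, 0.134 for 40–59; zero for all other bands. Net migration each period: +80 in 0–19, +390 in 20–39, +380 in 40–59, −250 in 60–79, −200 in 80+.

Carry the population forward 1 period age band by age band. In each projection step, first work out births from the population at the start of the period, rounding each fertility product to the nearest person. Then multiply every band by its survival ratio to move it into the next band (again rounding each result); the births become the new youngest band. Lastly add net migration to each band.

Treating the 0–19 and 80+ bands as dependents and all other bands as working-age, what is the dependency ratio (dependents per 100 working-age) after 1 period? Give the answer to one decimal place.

33.9

Period 1.
Births: 14600 × 0.135 = 1971 ; 4000 × 0.134 = 536 — total 2507
20–39: 4000 × 0.961 = 3844
40–59: 14600 × 0.98 = 14308
60–79: 4000 × 0.945 = 3780
80+: 3000 × 0.94 + 4200 × 0.57 = 2820 + 2394 = 5214
Net migration: 0–19 + 80 → 2587; 20–39 + 390 → 4234; 40–59 + 380 → 14688; 60–79 − 250 → 3530; 80+ − 200 → 5014
End of period: [2587, 4234, 14688, 3530, 5014]
Dependents (band 0–19 + band 80+) = 2587 + 5014 = 7601; working-age = 22452; ratio = 7601/22452 × 100 = 33.9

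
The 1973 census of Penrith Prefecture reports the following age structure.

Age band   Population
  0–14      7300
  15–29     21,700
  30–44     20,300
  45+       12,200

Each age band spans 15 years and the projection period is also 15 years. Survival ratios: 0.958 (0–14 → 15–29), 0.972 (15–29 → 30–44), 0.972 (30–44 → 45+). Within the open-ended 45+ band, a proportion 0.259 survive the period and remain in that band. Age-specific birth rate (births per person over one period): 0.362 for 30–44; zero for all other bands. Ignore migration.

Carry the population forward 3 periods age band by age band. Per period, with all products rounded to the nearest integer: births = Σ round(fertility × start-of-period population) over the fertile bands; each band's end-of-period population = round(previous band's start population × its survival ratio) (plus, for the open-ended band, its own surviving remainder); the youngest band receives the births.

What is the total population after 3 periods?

30070

(Groups numbered youngest = 1 to oldest = 4.)
[period 1]
Births: 20300 × 0.362 = 7349
Group 2: 7300 × 0.958 = 6993
Group 3: 21700 × 0.972 = 21092
Group 4: 20300 × 0.972 + 12200 × 0.259 = 19732 + 3160 = 22892
Giving 7349 / 6993 / 21092 / 22892.
[period 2]
Births: 21092 × 0.362 = 7635
Group 2: 7349 × 0.958 = 7040
Group 3: 6993 × 0.972 = 6797
Group 4: 21092 × 0.972 + 22892 × 0.259 = 20501 + 5929 = 26430
Giving 7635 / 7040 / 6797 / 26430.
[period 3]
Births: 6797 × 0.362 = 2461
Group 2: 7635 × 0.958 = 7314
Group 3: 7040 × 0.972 = 6843
Group 4: 6797 × 0.972 + 26430 × 0.259 = 6607 + 6845 = 13452
Giving 2461 / 7314 / 6843 / 13452.
Total after period 3: 2461 + 7314 + 6843 + 13452 = 30070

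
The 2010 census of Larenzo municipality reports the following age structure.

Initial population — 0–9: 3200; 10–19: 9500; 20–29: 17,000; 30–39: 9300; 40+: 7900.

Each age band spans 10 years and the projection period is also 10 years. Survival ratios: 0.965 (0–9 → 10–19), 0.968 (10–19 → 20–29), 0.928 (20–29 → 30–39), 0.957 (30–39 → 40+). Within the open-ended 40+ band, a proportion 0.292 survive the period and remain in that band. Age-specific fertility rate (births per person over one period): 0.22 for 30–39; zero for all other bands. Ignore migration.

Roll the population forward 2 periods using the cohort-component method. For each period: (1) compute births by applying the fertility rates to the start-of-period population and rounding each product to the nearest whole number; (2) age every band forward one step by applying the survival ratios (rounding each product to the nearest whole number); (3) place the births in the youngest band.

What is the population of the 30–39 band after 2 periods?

8534

Numbering the bands 1..5 from youngest to oldest:
After projecting period 1:
Births: 9300 × 0.22 = 2046
Band 2: 3200 × 0.965 = 3088
Band 3: 9500 × 0.968 = 9196
Band 4: 17000 × 0.928 = 15776
Band 5: 9300 × 0.957 + 7900 × 0.292 = 8900 + 2307 = 11207
Giving 2046 / 3088 / 9196 / 15776 / 11207.
After projecting period 2:
Births: 15776 × 0.22 = 3471
Band 2: 2046 × 0.965 = 1974
Band 3: 3088 × 0.968 = 2989
Band 4: 9196 × 0.928 = 8534
Band 5: 15776 × 0.957 + 11207 × 0.292 = 15098 + 3272 = 18370
Giving 3471 / 1974 / 2989 / 8534 / 18370.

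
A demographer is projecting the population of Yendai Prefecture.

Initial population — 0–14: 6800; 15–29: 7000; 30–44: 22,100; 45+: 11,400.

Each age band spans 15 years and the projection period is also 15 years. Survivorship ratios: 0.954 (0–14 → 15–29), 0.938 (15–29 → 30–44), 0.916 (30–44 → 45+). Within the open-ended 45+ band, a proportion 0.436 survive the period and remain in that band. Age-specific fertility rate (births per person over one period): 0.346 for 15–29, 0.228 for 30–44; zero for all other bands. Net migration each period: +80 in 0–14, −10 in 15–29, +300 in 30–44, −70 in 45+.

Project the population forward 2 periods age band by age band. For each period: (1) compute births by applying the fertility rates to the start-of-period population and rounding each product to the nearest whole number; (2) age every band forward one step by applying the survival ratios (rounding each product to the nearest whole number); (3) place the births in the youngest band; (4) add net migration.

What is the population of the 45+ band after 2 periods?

17182

Call the groups 1 to 4, youngest first.
Period 1:
Births: 7000 * 0.346 = 2422, 22100 * 0.228 = 5039 ⇒ total 7461
Group 2: 6800 * 0.954 = 6487
Group 3: 7000 * 0.938 = 6566
Group 4: 22100 * 0.916 + 11400 * 0.436 = 20244 + 4970 = 25214
Net migration: Group 1 + 80 → 7541; Group 2 − 10 → 6477; Group 3 + 300 → 6866; Group 4 − 70 → 25144
Population now: 0–14=7541, 15–29=6477, 30–44=6866, 45+=25144
Period 2:
Births: 6477 * 0.346 = 2241, 6866 * 0.228 = 1565 ⇒ total 3806
Group 2: 7541 * 0.954 = 7194
Group 3: 6477 * 0.938 = 6075
Group 4: 6866 * 0.916 + 25144 * 0.436 = 6289 + 10963 = 17252
Net migration: Group 1 + 80 → 3886; Group 2 − 10 → 7184; Group 3 + 300 → 6375; Group 4 − 70 → 17182
Population now: 0–14=3886, 15–29=7184, 30–44=6375, 45+=17182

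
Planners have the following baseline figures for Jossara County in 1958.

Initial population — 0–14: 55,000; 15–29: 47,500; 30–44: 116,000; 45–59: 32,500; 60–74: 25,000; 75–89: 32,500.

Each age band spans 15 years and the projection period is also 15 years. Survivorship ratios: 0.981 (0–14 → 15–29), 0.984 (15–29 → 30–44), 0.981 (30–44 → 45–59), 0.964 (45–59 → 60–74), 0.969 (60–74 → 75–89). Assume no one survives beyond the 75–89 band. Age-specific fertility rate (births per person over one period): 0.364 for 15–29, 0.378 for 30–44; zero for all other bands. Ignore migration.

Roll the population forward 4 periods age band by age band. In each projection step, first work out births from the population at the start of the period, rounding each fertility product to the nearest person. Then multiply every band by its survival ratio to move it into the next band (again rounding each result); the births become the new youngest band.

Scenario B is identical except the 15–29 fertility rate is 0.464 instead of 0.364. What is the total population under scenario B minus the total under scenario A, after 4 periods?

— Period 1 —
Births: 47500 * 0.364 = 17290  |  116000 * 0.378 = 43848 → 61138
15–29: 55000 * 0.981 = 53955
30–44: 47500 * 0.984 = 46740
45–59: 116000 * 0.981 = 113796
60–74: 32500 * 0.964 = 31330
75–89: 25000 * 0.969 = 24225
Giving 61138 / 53955 / 46740 / 113796 / 31330 / 24225.
— Period 2 —
Births: 53955 * 0.364 = 19640  |  46740 * 0.378 = 17668 → 37308
15–29: 61138 * 0.981 = 59976
30–44: 53955 * 0.984 = 53092
45–59: 46740 * 0.981 = 45852
60–74: 113796 * 0.964 = 109699
75–89: 31330 * 0.969 = 30359
Giving 37308 / 59976 / 53092 / 45852 / 109699 / 30359.
— Period 3 —
Births: 59976 * 0.364 = 21831  |  53092 * 0.378 = 20069 → 41900
15–29: 37308 * 0.981 = 36599
30–44: 59976 * 0.984 = 59016
45–59: 53092 * 0.981 = 52083
60–74: 45852 * 0.964 = 44201
75–89: 109699 * 0.969 = 106298
Giving 41900 / 36599 / 59016 / 52083 / 44201 / 106298.
— Period 4 —
Births: 36599 * 0.364 = 13322  |  59016 * 0.378 = 22308 → 35630
15–29: 41900 * 0.981 = 41104
30–44: 36599 * 0.984 = 36013
45–59: 59016 * 0.981 = 57895
60–74: 52083 * 0.964 = 50208
75–89: 44201 * 0.969 = 42831
Giving 35630 / 41104 / 36013 / 57895 / 50208 / 42831.
Scenario A total after 4 periods: 263681
Scenario B projection —
— Period 1 —
Births: 47500 * 0.464 = 22040  |  116000 * 0.378 = 43848 → 65888
15–29: 55000 * 0.981 = 53955
30–44: 47500 * 0.984 = 46740
45–59: 116000 * 0.981 = 113796
60–74: 32500 * 0.964 = 31330
75–89: 25000 * 0.969 = 24225
Giving 65888 / 53955 / 46740 / 113796 / 31330 / 24225.
— Period 2 —
Births: 53955 * 0.464 = 25035  |  46740 * 0.378 = 17668 → 42703
15–29: 65888 * 0.981 = 64636
30–44: 53955 * 0.984 = 53092
45–59: 46740 * 0.981 = 45852
60–74: 113796 * 0.964 = 109699
75–89: 31330 * 0.969 = 30359
Giving 42703 / 64636 / 53092 / 45852 / 109699 / 30359.
— Period 3 —
Births: 64636 * 0.464 = 29991  |  53092 * 0.378 = 20069 → 50060
15–29: 42703 * 0.981 = 41892
30–44: 64636 * 0.984 = 63602
45–59: 53092 * 0.981 = 52083
60–74: 45852 * 0.964 = 44201
75–89: 109699 * 0.969 = 106298
Giving 50060 / 41892 / 63602 / 52083 / 44201 / 106298.
— Period 4 —
Births: 41892 * 0.464 = 19438  |  63602 * 0.378 = 24042 → 43480
15–29: 50060 * 0.981 = 49109
30–44: 41892 * 0.984 = 41222
45–59: 63602 * 0.981 = 62394
60–74: 52083 * 0.964 = 50208
75–89: 44201 * 0.969 = 42831
Giving 43480 / 49109 / 41222 / 62394 / 50208 / 42831.
Scenario B total after 4 periods: 289244
Difference B − A = 289244 − 263681 = 25563

25563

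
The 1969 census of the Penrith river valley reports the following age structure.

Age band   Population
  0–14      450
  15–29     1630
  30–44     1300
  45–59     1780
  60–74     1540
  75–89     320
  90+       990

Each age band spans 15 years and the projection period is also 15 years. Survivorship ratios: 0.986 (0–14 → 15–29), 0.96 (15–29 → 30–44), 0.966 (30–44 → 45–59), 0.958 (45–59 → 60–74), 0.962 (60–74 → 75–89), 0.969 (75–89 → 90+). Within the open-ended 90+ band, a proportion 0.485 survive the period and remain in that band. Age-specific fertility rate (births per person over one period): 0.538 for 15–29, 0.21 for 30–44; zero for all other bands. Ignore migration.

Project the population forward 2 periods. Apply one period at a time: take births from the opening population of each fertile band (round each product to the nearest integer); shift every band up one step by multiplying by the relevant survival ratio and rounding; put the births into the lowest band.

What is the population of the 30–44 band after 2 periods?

Numbering the bands 1..7 from youngest to oldest:
Period 1:
Births: 1630 × 0.538 = 877 ; 1300 × 0.21 = 273 — total 1150
Band 2: 450 × 0.986 = 444
Band 3: 1630 × 0.96 = 1565
Band 4: 1300 × 0.966 = 1256
Band 5: 1780 × 0.958 = 1705
Band 6: 1540 × 0.962 = 1481
Band 7: 320 × 0.969 + 990 × 0.485 = 310 + 480 = 790
End of period: [1150, 444, 1565, 1256, 1705, 1481, 790]
Period 2:
Births: 444 × 0.538 = 239 ; 1565 × 0.21 = 329 — total 568
Band 2: 1150 × 0.986 = 1134
Band 3: 444 × 0.96 = 426
Band 4: 1565 × 0.966 = 1512
Band 5: 1256 × 0.958 = 1203
Band 6: 1705 × 0.962 = 1640
Band 7: 1481 × 0.969 + 790 × 0.485 = 1435 + 383 = 1818
End of period: [568, 1134, 426, 1512, 1203, 1640, 1818]

426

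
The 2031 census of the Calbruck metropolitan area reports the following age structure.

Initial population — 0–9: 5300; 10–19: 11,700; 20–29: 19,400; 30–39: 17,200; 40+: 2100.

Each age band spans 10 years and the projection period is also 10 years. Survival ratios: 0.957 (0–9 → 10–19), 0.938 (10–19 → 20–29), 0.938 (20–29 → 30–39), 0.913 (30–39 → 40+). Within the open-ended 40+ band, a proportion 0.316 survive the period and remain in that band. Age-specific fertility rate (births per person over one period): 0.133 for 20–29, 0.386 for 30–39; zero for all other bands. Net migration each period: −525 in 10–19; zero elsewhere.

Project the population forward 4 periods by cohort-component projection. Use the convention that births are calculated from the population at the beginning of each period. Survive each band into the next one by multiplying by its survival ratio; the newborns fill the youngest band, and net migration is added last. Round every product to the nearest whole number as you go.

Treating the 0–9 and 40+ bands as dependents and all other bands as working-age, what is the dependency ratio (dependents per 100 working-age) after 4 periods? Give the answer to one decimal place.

Call the bands 1 to 5, youngest first.
— Period 1 —
Births: 19400 × 0.133 = 2580 ; 17200 × 0.386 = 6639 → total 9219
Band 2: 5300 × 0.957 = 5072
Band 3: 11700 × 0.938 = 10975
Band 4: 19400 × 0.938 = 18197
Band 5: 17200 × 0.913 + 2100 × 0.316 = 15704 + 664 = 16368
Net migration: Band 2 − 525 → 4547
→ [9219, 4547, 10975, 18197, 16368]
— Period 2 —
Births: 10975 × 0.133 = 1460 ; 18197 × 0.386 = 7024 → total 8484
Band 2: 9219 × 0.957 = 8823
Band 3: 4547 × 0.938 = 4265
Band 4: 10975 × 0.938 = 10295
Band 5: 18197 × 0.913 + 16368 × 0.316 = 16614 + 5172 = 21786
Net migration: Band 2 − 525 → 8298
→ [8484, 8298, 4265, 10295, 21786]
— Period 3 —
Births: 4265 × 0.133 = 567 ; 10295 × 0.386 = 3974 → total 4541
Band 2: 8484 × 0.957 = 8119
Band 3: 8298 × 0.938 = 7784
Band 4: 4265 × 0.938 = 4001
Band 5: 10295 × 0.913 + 21786 × 0.316 = 9399 + 6884 = 16283
Net migration: Band 2 − 525 → 7594
→ [4541, 7594, 7784, 4001, 16283]
— Period 4 —
Births: 7784 × 0.133 = 1035 ; 4001 × 0.386 = 1544 → total 2579
Band 2: 4541 × 0.957 = 4346
Band 3: 7594 × 0.938 = 7123
Band 4: 7784 × 0.938 = 7301
Band 5: 4001 × 0.913 + 16283 × 0.316 = 3653 + 5145 = 8798
Net migration: Band 2 − 525 → 3821
→ [2579, 3821, 7123, 7301, 8798]
Dependents (band 0–9 + band 40+) = 2579 + 8798 = 11377; working-age = 18245; ratio = 11377/18245 × 100 = 62.4

62.4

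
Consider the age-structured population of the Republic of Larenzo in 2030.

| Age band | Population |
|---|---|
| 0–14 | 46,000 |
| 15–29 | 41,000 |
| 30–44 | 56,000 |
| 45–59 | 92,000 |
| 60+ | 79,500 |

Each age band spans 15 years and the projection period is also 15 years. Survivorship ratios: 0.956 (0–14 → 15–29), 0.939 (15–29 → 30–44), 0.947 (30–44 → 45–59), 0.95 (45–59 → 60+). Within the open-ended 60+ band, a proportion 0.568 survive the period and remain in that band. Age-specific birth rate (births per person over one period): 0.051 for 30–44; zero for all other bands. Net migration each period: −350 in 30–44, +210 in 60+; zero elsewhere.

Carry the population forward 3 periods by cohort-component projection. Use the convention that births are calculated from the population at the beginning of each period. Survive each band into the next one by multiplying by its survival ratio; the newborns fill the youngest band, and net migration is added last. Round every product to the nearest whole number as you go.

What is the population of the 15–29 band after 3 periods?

1860

Call the bands 1 to 5, youngest first.
After projecting period 1:
Births: 56000 × 0.051 = 2856
Band 2: 46000 × 0.956 = 43976
Band 3: 41000 × 0.939 = 38499
Band 4: 56000 × 0.947 = 53032
Band 5: 92000 × 0.95 + 79500 × 0.568 = 87400 + 45156 = 132556
Net migration: Band 3 − 350 → 38149; Band 5 + 210 → 132766
→ [2856, 43976, 38149, 53032, 132766]
After projecting period 2:
Births: 38149 × 0.051 = 1946
Band 2: 2856 × 0.956 = 2730
Band 3: 43976 × 0.939 = 41293
Band 4: 38149 × 0.947 = 36127
Band 5: 53032 × 0.95 + 132766 × 0.568 = 50380 + 75411 = 125791
Net migration: Band 3 − 350 → 40943; Band 5 + 210 → 126001
→ [1946, 2730, 40943, 36127, 126001]
After projecting period 3:
Births: 40943 × 0.051 = 2088
Band 2: 1946 × 0.956 = 1860
Band 3: 2730 × 0.939 = 2563
Band 4: 40943 × 0.947 = 38773
Band 5: 36127 × 0.95 + 126001 × 0.568 = 34321 + 71569 = 105890
Net migration: Band 3 − 350 → 2213; Band 5 + 210 → 106100
→ [2088, 1860, 2213, 38773, 106100]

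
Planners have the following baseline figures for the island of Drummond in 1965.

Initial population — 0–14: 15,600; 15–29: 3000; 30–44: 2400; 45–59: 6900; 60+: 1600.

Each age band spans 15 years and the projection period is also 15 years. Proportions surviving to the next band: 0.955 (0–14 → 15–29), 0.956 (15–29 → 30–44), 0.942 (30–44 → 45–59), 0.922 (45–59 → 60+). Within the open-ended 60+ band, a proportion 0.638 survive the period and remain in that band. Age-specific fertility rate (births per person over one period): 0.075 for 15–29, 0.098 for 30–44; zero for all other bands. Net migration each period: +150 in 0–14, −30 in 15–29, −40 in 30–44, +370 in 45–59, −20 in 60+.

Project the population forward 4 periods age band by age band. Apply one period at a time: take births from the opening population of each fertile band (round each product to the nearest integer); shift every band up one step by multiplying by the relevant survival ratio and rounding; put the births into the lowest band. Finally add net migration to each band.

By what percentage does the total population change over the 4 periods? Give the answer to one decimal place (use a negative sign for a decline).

-28.0

Period 1.
Births: 3000 * 0.075 = 225, 2400 * 0.098 = 235 — total 460
15–29: 15600 * 0.955 = 14898
30–44: 3000 * 0.956 = 2868
45–59: 2400 * 0.942 = 2261
60+: 6900 * 0.922 + 1600 * 0.638 = 6362 + 1021 = 7383
Net migration: 0–14 + 150 → 610; 15–29 − 30 → 14868; 30–44 − 40 → 2828; 45–59 + 370 → 2631; 60+ − 20 → 7363
Population now: 0–14=610, 15–29=14868, 30–44=2828, 45–59=2631, 60+=7363
Period 2.
Births: 14868 * 0.075 = 1115, 2828 * 0.098 = 277 — total 1392
15–29: 610 * 0.955 = 583
30–44: 14868 * 0.956 = 14214
45–59: 2828 * 0.942 = 2664
60+: 2631 * 0.922 + 7363 * 0.638 = 2426 + 4698 = 7124
Net migration: 0–14 + 150 → 1542; 15–29 − 30 → 553; 30–44 − 40 → 14174; 45–59 + 370 → 3034; 60+ − 20 → 7104
Population now: 0–14=1542, 15–29=553, 30–44=14174, 45–59=3034, 60+=7104
Period 3.
Births: 553 * 0.075 = 41, 14174 * 0.098 = 1389 — total 1430
15–29: 1542 * 0.955 = 1473
30–44: 553 * 0.956 = 529
45–59: 14174 * 0.942 = 13352
60+: 3034 * 0.922 + 7104 * 0.638 = 2797 + 4532 = 7329
Net migration: 0–14 + 150 → 1580; 15–29 − 30 → 1443; 30–44 − 40 → 489; 45–59 + 370 → 13722; 60+ − 20 → 7309
Population now: 0–14=1580, 15–29=1443, 30–44=489, 45–59=13722, 60+=7309
Period 4.
Births: 1443 * 0.075 = 108, 489 * 0.098 = 48 — total 156
15–29: 1580 * 0.955 = 1509
30–44: 1443 * 0.956 = 1380
45–59: 489 * 0.942 = 461
60+: 13722 * 0.922 + 7309 * 0.638 = 12652 + 4663 = 17315
Net migration: 0–14 + 150 → 306; 15–29 − 30 → 1479; 30–44 − 40 → 1340; 45–59 + 370 → 831; 60+ − 20 → 17295
Population now: 0–14=306, 15–29=1479, 30–44=1340, 45–59=831, 60+=17295
Total: 29500 → 21251; change = -8249; percentage change = -28.0%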